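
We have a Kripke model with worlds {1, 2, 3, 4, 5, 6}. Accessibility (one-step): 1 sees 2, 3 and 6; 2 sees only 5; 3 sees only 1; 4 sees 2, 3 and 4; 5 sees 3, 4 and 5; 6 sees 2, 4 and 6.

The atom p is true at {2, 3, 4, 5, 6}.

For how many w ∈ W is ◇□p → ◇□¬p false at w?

1: ◇□p is T, ◇□¬p is T. ✓
2: ◇□p is T, ◇□¬p is F. ✗
3: ◇□p is T, ◇□¬p is F. ✗
4: ◇□p is T, ◇□¬p is T. ✓
5: ◇□p is T, ◇□¬p is T. ✓
6: ◇□p is T, ◇□¬p is F. ✗
Satisfying worlds: {1, 4, 5}.
So ◇□p → ◇□¬p fails at the other 3 worlds.

3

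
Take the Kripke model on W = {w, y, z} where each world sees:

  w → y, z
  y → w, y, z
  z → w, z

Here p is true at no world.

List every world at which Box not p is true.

w: successors {y, z}; not p there: y:T, z:T. ✓
y: successors {w, y, z}; not p there: w:T, y:T, z:T. ✓
z: successors {w, z}; not p there: w:T, z:T. ✓

{w, y, z}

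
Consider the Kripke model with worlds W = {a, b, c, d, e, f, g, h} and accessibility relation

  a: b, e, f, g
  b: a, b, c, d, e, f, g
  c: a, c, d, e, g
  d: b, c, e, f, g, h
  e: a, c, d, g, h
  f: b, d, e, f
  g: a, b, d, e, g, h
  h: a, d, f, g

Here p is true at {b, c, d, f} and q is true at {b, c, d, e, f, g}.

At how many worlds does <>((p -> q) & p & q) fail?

a: successors {b, e, f, g}; (p -> q) & p & q there: b:T, e:F, f:T, g:F. ✓
b: successors {a, b, c, d, e, f, g}; (p -> q) & p & q there: a:F, b:T, c:T, d:T, e:F, f:T, g:F. ✓
c: successors {a, c, d, e, g}; (p -> q) & p & q there: a:F, c:T, d:T, e:F, g:F. ✓
d: successors {b, c, e, f, g, h}; (p -> q) & p & q there: b:T, c:T, e:F, f:T, g:F, h:F. ✓
e: successors {a, c, d, g, h}; (p -> q) & p & q there: a:F, c:T, d:T, g:F, h:F. ✓
f: successors {b, d, e, f}; (p -> q) & p & q there: b:T, d:T, e:F, f:T. ✓
g: successors {a, b, d, e, g, h}; (p -> q) & p & q there: a:F, b:T, d:T, e:F, g:F, h:F. ✓
h: successors {a, d, f, g}; (p -> q) & p & q there: a:F, d:T, f:T, g:F. ✓
Satisfying worlds: {a, b, c, d, e, f, g, h}.
So <>((p -> q) & p & q) fails at the other 0 worlds.

0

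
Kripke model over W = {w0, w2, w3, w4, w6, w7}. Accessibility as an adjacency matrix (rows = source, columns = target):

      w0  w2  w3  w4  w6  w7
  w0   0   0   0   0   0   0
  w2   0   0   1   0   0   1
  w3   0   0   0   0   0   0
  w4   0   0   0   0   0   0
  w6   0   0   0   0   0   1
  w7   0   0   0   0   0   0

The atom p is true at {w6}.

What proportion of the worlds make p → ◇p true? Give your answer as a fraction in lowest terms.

w0: p is F, ◇p is F. ✓
w2: p is F, ◇p is F. ✓
w3: p is F, ◇p is F. ✓
w4: p is F, ◇p is F. ✓
w6: p is T, ◇p is F. ✗
w7: p is F, ◇p is F. ✓
That's 5 of 6 worlds, so 5/6.

5/6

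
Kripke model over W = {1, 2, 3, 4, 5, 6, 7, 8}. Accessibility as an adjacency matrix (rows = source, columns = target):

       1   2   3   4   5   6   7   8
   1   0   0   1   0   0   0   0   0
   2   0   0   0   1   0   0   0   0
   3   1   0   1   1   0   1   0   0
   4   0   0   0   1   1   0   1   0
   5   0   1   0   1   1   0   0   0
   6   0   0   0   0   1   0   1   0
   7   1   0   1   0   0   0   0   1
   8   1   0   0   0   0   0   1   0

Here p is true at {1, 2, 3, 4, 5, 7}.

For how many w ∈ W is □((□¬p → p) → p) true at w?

1: successors {3}; (□¬p → p) → p there: 3:T. ✓
2: successors {4}; (□¬p → p) → p there: 4:T. ✓
3: successors {1, 3, 4, 6}; (□¬p → p) → p there: 1:T, 3:T, 4:T, 6:F. ✗
4: successors {4, 5, 7}; (□¬p → p) → p there: 4:T, 5:T, 7:T. ✓
5: successors {2, 4, 5}; (□¬p → p) → p there: 2:T, 4:T, 5:T. ✓
6: successors {5, 7}; (□¬p → p) → p there: 5:T, 7:T. ✓
7: successors {1, 3, 8}; (□¬p → p) → p there: 1:T, 3:T, 8:F. ✗
8: successors {1, 7}; (□¬p → p) → p there: 1:T, 7:T. ✓
Satisfying worlds: {1, 2, 4, 5, 6, 8}.

6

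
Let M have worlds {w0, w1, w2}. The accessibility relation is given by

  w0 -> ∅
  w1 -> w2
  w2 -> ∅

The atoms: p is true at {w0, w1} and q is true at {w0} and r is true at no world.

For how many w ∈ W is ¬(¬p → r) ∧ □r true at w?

w0: ¬(¬p → r) is F, □r is T. ✗
w1: ¬(¬p → r) is F, □r is F. ✗
w2: ¬(¬p → r) is T, □r is T. ✓
Satisfying worlds: {w2}.

1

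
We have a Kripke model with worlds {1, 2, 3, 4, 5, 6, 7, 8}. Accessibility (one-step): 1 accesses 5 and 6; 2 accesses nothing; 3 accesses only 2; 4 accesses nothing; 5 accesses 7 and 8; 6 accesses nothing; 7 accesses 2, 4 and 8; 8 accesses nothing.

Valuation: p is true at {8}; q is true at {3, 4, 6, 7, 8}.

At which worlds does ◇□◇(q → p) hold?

{1, 3, 5, 7}

1: successors {5, 6}; □◇(q → p) there: 5:F, 6:T. ✓
2: no successors, so ◇□◇(q → p) fails. ✗
3: successors {2}; □◇(q → p) there: 2:T. ✓
4: no successors, so ◇□◇(q → p) fails. ✗
5: successors {7, 8}; □◇(q → p) there: 7:F, 8:T. ✓
6: no successors, so ◇□◇(q → p) fails. ✗
7: successors {2, 4, 8}; □◇(q → p) there: 2:T, 4:T, 8:T. ✓
8: no successors, so ◇□◇(q → p) fails. ✗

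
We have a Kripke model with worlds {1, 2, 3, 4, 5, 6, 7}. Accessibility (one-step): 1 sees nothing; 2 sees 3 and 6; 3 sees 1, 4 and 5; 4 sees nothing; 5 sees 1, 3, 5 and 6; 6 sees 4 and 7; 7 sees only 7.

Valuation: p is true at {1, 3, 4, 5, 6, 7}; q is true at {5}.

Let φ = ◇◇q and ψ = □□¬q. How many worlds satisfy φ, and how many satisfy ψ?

For ◇◇q:
1: no successors, so ◇◇q fails. ✗
2: successors {3, 6}; ◇q there: 3:T, 6:F. ✓
3: successors {1, 4, 5}; ◇q there: 1:F, 4:F, 5:T. ✓
4: no successors, so ◇◇q fails. ✗
5: successors {1, 3, 5, 6}; ◇q there: 1:F, 3:T, 5:T, 6:F. ✓
6: successors {4, 7}; ◇q there: 4:F, 7:F. ✗
7: successors {7}; ◇q there: 7:F. ✗
— 3 worlds.
For □□¬q:
1: no successors, so □□¬q holds vacuously. ✓
2: successors {3, 6}; □¬q there: 3:F, 6:T. ✗
3: successors {1, 4, 5}; □¬q there: 1:T, 4:T, 5:F. ✗
4: no successors, so □□¬q holds vacuously. ✓
5: successors {1, 3, 5, 6}; □¬q there: 1:T, 3:F, 5:F, 6:T. ✗
6: successors {4, 7}; □¬q there: 4:T, 7:T. ✓
7: successors {7}; □¬q there: 7:T. ✓
— 4 worlds.

3 and 4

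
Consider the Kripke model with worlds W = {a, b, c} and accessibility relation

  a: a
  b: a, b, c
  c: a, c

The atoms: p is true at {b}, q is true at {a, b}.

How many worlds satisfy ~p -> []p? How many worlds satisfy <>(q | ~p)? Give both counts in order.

For ~p -> []p:
a: ~p is T, []p is F. ✗
b: ~p is F, []p is F. ✓
c: ~p is T, []p is F. ✗
— 1 world.
For <>(q | ~p):
a: successors {a}; q | ~p there: a:T. ✓
b: successors {a, b, c}; q | ~p there: a:T, b:T, c:T. ✓
c: successors {a, c}; q | ~p there: a:T, c:T. ✓
— 3 worlds.

1 and 3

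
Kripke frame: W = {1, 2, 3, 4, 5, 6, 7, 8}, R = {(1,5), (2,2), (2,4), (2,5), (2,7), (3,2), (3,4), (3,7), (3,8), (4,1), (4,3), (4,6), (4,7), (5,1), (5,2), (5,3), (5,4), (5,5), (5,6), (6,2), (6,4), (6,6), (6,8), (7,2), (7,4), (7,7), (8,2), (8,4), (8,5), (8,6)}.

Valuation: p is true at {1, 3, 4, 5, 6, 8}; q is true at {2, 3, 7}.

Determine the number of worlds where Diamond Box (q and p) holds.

1: successors {5}; Box (q and p) there: 5:F. ✗
2: successors {2, 4, 5, 7}; Box (q and p) there: 2:F, 4:F, 5:F, 7:F. ✗
3: successors {2, 4, 7, 8}; Box (q and p) there: 2:F, 4:F, 7:F, 8:F. ✗
4: successors {1, 3, 6, 7}; Box (q and p) there: 1:F, 3:F, 6:F, 7:F. ✗
5: successors {1, 2, 3, 4, 5, 6}; Box (q and p) there: 1:F, 2:F, 3:F, 4:F, 5:F, 6:F. ✗
6: successors {2, 4, 6, 8}; Box (q and p) there: 2:F, 4:F, 6:F, 8:F. ✗
7: successors {2, 4, 7}; Box (q and p) there: 2:F, 4:F, 7:F. ✗
8: successors {2, 4, 5, 6}; Box (q and p) there: 2:F, 4:F, 5:F, 6:F. ✗
Satisfying worlds: ∅.

0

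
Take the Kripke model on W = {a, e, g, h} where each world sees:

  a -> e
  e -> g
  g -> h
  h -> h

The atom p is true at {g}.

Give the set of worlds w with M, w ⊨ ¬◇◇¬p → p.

{e, g, h}

a: ¬◇◇¬p is T, p is F. ✗
e: ¬◇◇¬p is F, p is F. ✓
g: ¬◇◇¬p is F, p is T. ✓
h: ¬◇◇¬p is F, p is F. ✓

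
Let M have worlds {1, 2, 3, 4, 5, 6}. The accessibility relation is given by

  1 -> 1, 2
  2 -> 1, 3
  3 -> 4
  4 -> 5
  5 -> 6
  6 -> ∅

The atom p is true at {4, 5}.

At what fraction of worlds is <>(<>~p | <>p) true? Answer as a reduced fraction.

2/3

1: successors {1, 2}; <>~p | <>p there: 1:T, 2:T. ✓
2: successors {1, 3}; <>~p | <>p there: 1:T, 3:T. ✓
3: successors {4}; <>~p | <>p there: 4:T. ✓
4: successors {5}; <>~p | <>p there: 5:T. ✓
5: successors {6}; <>~p | <>p there: 6:F. ✗
6: no successors, so <>(<>~p | <>p) fails. ✗
That's 4 of 6 worlds, so 4/6 = 2/3.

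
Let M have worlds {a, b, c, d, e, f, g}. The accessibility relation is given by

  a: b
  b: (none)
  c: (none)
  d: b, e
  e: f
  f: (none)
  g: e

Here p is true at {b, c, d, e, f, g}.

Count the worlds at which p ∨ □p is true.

a: p is F, □p is T. ✓
b: p is T, □p is T. ✓
c: p is T, □p is T. ✓
d: p is T, □p is T. ✓
e: p is T, □p is T. ✓
f: p is T, □p is T. ✓
g: p is T, □p is T. ✓
Satisfying worlds: {a, b, c, d, e, f, g}.

7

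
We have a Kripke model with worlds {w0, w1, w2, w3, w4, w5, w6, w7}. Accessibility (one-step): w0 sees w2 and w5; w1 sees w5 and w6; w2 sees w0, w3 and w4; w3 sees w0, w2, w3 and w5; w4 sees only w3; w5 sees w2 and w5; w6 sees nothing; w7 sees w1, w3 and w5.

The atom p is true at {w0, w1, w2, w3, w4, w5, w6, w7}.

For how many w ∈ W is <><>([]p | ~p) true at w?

w0: successors {w2, w5}; <>([]p | ~p) there: w2:T, w5:T. ✓
w1: successors {w5, w6}; <>([]p | ~p) there: w5:T, w6:F. ✓
w2: successors {w0, w3, w4}; <>([]p | ~p) there: w0:T, w3:T, w4:T. ✓
w3: successors {w0, w2, w3, w5}; <>([]p | ~p) there: w0:T, w2:T, w3:T, w5:T. ✓
w4: successors {w3}; <>([]p | ~p) there: w3:T. ✓
w5: successors {w2, w5}; <>([]p | ~p) there: w2:T, w5:T. ✓
w6: no successors, so <><>([]p | ~p) fails. ✗
w7: successors {w1, w3, w5}; <>([]p | ~p) there: w1:T, w3:T, w5:T. ✓
Satisfying worlds: {w0, w1, w2, w3, w4, w5, w7}.

7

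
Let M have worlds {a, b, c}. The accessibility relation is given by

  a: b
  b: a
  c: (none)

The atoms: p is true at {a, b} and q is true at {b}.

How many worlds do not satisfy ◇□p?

1

a: successors {b}; □p there: b:T. ✓
b: successors {a}; □p there: a:T. ✓
c: no successors, so ◇□p fails. ✗
Satisfying worlds: {a, b}.
So ◇□p fails at the other 1 world.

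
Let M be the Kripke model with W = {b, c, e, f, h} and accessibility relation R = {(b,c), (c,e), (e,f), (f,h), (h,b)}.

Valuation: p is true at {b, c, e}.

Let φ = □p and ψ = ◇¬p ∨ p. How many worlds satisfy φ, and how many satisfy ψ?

For □p:
b: successors {c}; p there: c:T. ✓
c: successors {e}; p there: e:T. ✓
e: successors {f}; p there: f:F. ✗
f: successors {h}; p there: h:F. ✗
h: successors {b}; p there: b:T. ✓
— 3 worlds.
For ◇¬p ∨ p:
b: ◇¬p is F, p is T. ✓
c: ◇¬p is F, p is T. ✓
e: ◇¬p is T, p is T. ✓
f: ◇¬p is T, p is F. ✓
h: ◇¬p is F, p is F. ✗
— 4 worlds.

3 and 4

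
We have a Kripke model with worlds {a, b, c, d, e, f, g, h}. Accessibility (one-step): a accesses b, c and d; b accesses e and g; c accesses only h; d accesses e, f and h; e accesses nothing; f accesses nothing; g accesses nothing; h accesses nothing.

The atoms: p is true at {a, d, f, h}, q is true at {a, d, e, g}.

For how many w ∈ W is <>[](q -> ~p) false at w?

4

a: successors {b, c, d}; [](q -> ~p) there: b:T, c:T, d:T. ✓
b: successors {e, g}; [](q -> ~p) there: e:T, g:T. ✓
c: successors {h}; [](q -> ~p) there: h:T. ✓
d: successors {e, f, h}; [](q -> ~p) there: e:T, f:T, h:T. ✓
e: no successors, so <>[](q -> ~p) fails. ✗
f: no successors, so <>[](q -> ~p) fails. ✗
g: no successors, so <>[](q -> ~p) fails. ✗
h: no successors, so <>[](q -> ~p) fails. ✗
Satisfying worlds: {a, b, c, d}.
So <>[](q -> ~p) fails at the other 4 worlds.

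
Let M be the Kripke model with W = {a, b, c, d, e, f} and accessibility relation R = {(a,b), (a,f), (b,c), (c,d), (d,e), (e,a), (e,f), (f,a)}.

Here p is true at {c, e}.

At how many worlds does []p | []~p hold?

6

a: []p is F, []~p is T. ✓
b: []p is T, []~p is F. ✓
c: []p is F, []~p is T. ✓
d: []p is T, []~p is F. ✓
e: []p is F, []~p is T. ✓
f: []p is F, []~p is T. ✓
Satisfying worlds: {a, b, c, d, e, f}.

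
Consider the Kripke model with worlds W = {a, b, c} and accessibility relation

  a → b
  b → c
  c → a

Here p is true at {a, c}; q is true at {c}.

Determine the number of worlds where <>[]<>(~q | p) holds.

a: successors {b}; []<>(~q | p) there: b:T. ✓
b: successors {c}; []<>(~q | p) there: c:T. ✓
c: successors {a}; []<>(~q | p) there: a:T. ✓
Satisfying worlds: {a, b, c}.

3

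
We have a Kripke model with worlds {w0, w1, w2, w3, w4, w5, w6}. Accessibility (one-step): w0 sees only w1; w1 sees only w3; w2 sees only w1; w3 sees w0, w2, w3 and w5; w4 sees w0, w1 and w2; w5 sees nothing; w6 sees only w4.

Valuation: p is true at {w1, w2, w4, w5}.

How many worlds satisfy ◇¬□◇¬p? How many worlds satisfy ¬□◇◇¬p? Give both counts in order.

3 and 1

For ◇¬□◇¬p:
w0: successors {w1}; ¬□◇¬p there: w1:F. ✗
w1: successors {w3}; ¬□◇¬p there: w3:T. ✓
w2: successors {w1}; ¬□◇¬p there: w1:F. ✗
w3: successors {w0, w2, w3, w5}; ¬□◇¬p there: w0:F, w2:F, w3:T, w5:F. ✓
w4: successors {w0, w1, w2}; ¬□◇¬p there: w0:F, w1:F, w2:F. ✗
w5: no successors, so ◇¬□◇¬p fails. ✗
w6: successors {w4}; ¬□◇¬p there: w4:T. ✓
— 3 worlds.
For ¬□◇◇¬p:
w0: □◇◇¬p is T. ✗
w1: □◇◇¬p is T. ✗
w2: □◇◇¬p is T. ✗
w3: □◇◇¬p is F. ✓
w4: □◇◇¬p is T. ✗
w5: □◇◇¬p is T. ✗
w6: □◇◇¬p is T. ✗
— 1 world.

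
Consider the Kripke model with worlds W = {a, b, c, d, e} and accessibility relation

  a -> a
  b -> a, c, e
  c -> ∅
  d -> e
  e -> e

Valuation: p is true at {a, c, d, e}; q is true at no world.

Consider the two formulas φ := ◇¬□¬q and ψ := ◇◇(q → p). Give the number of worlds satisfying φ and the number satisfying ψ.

For ◇¬□¬q:
a: successors {a}; ¬□¬q there: a:F. ✗
b: successors {a, c, e}; ¬□¬q there: a:F, c:F, e:F. ✗
c: no successors, so ◇¬□¬q fails. ✗
d: successors {e}; ¬□¬q there: e:F. ✗
e: successors {e}; ¬□¬q there: e:F. ✗
— 0 worlds.
For ◇◇(q → p):
a: successors {a}; ◇(q → p) there: a:T. ✓
b: successors {a, c, e}; ◇(q → p) there: a:T, c:F, e:T. ✓
c: no successors, so ◇◇(q → p) fails. ✗
d: successors {e}; ◇(q → p) there: e:T. ✓
e: successors {e}; ◇(q → p) there: e:T. ✓
— 4 worlds.

0 and 4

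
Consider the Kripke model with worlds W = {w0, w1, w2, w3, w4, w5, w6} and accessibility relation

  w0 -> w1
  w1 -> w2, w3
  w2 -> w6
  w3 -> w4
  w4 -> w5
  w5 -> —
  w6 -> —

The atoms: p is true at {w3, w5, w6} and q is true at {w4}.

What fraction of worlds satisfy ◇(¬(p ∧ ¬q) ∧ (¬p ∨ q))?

3/7

w0: successors {w1}; ¬(p ∧ ¬q) ∧ (¬p ∨ q) there: w1:T. ✓
w1: successors {w2, w3}; ¬(p ∧ ¬q) ∧ (¬p ∨ q) there: w2:T, w3:F. ✓
w2: successors {w6}; ¬(p ∧ ¬q) ∧ (¬p ∨ q) there: w6:F. ✗
w3: successors {w4}; ¬(p ∧ ¬q) ∧ (¬p ∨ q) there: w4:T. ✓
w4: successors {w5}; ¬(p ∧ ¬q) ∧ (¬p ∨ q) there: w5:F. ✗
w5: no successors, so ◇(¬(p ∧ ¬q) ∧ (¬p ∨ q)) fails. ✗
w6: no successors, so ◇(¬(p ∧ ¬q) ∧ (¬p ∨ q)) fails. ✗
That's 3 of 7 worlds, so 3/7.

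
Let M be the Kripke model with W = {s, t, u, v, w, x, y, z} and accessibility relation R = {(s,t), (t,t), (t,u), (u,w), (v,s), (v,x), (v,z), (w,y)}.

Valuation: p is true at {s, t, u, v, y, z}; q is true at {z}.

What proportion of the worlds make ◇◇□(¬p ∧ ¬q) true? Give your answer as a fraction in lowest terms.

s: successors {t}; ◇□(¬p ∧ ¬q) there: t:T. ✓
t: successors {t, u}; ◇□(¬p ∧ ¬q) there: t:T, u:F. ✓
u: successors {w}; ◇□(¬p ∧ ¬q) there: w:T. ✓
v: successors {s, x, z}; ◇□(¬p ∧ ¬q) there: s:F, x:F, z:F. ✗
w: successors {y}; ◇□(¬p ∧ ¬q) there: y:F. ✗
x: no successors, so ◇◇□(¬p ∧ ¬q) fails. ✗
y: no successors, so ◇◇□(¬p ∧ ¬q) fails. ✗
z: no successors, so ◇◇□(¬p ∧ ¬q) fails. ✗
That's 3 of 8 worlds, so 3/8.

3/8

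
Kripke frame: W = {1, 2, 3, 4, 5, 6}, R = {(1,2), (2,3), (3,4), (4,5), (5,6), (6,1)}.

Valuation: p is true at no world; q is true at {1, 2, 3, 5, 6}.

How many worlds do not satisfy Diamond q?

1: successors {2}; q there: 2:T. ✓
2: successors {3}; q there: 3:T. ✓
3: successors {4}; q there: 4:F. ✗
4: successors {5}; q there: 5:T. ✓
5: successors {6}; q there: 6:T. ✓
6: successors {1}; q there: 1:T. ✓
Satisfying worlds: {1, 2, 4, 5, 6}.
So Diamond q fails at the other 1 world.

1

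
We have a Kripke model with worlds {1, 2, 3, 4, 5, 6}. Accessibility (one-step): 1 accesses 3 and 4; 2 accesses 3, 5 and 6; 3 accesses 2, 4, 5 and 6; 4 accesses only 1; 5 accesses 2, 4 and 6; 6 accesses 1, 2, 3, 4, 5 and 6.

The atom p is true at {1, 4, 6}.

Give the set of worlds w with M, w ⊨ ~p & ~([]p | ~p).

∅

1: ~p is F, ~([]p | ~p) is T. ✗
2: ~p is T, ~([]p | ~p) is F. ✗
3: ~p is T, ~([]p | ~p) is F. ✗
4: ~p is F, ~([]p | ~p) is F. ✗
5: ~p is T, ~([]p | ~p) is F. ✗
6: ~p is F, ~([]p | ~p) is T. ✗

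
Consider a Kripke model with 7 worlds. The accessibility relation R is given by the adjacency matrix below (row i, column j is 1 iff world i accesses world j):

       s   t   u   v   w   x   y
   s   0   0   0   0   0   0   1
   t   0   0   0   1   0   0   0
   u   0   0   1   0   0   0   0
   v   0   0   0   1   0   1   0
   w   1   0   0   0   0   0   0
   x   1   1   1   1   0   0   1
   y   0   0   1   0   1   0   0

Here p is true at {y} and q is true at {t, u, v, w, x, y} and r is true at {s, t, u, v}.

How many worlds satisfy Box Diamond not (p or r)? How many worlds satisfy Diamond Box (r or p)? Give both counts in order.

2 and 5

For Box Diamond not (p or r):
s: successors {y}; Diamond not (p or r) there: y:T. ✓
t: successors {v}; Diamond not (p or r) there: v:T. ✓
u: successors {u}; Diamond not (p or r) there: u:F. ✗
v: successors {v, x}; Diamond not (p or r) there: v:T, x:F. ✗
w: successors {s}; Diamond not (p or r) there: s:F. ✗
x: successors {s, t, u, v, y}; Diamond not (p or r) there: s:F, t:F, u:F, v:T, y:T. ✗
y: successors {u, w}; Diamond not (p or r) there: u:F, w:F. ✗
— 2 worlds.
For Diamond Box (r or p):
s: successors {y}; Box (r or p) there: y:F. ✗
t: successors {v}; Box (r or p) there: v:F. ✗
u: successors {u}; Box (r or p) there: u:T. ✓
v: successors {v, x}; Box (r or p) there: v:F, x:T. ✓
w: successors {s}; Box (r or p) there: s:T. ✓
x: successors {s, t, u, v, y}; Box (r or p) there: s:T, t:T, u:T, v:F, y:F. ✓
y: successors {u, w}; Box (r or p) there: u:T, w:T. ✓
— 5 worlds.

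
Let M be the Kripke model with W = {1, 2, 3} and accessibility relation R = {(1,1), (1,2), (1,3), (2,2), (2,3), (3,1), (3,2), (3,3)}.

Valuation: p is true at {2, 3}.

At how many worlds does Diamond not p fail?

1

1: successors {1, 2, 3}; not p there: 1:T, 2:F, 3:F. ✓
2: successors {2, 3}; not p there: 2:F, 3:F. ✗
3: successors {1, 2, 3}; not p there: 1:T, 2:F, 3:F. ✓
Satisfying worlds: {1, 3}.
So Diamond not p fails at the other 1 world.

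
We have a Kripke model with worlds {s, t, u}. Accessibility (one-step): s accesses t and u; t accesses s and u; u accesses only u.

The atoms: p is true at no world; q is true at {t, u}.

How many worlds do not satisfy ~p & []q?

1

s: ~p is T, []q is T. ✓
t: ~p is T, []q is F. ✗
u: ~p is T, []q is T. ✓
Satisfying worlds: {s, u}.
So ~p & []q fails at the other 1 world.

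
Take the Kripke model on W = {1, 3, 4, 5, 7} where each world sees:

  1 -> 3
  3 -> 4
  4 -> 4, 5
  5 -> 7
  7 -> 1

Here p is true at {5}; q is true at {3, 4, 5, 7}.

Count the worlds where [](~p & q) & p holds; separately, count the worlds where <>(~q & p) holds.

For [](~p & q) & p:
1: [](~p & q) is T, p is F. ✗
3: [](~p & q) is T, p is F. ✗
4: [](~p & q) is F, p is F. ✗
5: [](~p & q) is T, p is T. ✓
7: [](~p & q) is F, p is F. ✗
— 1 world.
For <>(~q & p):
1: successors {3}; ~q & p there: 3:F. ✗
3: successors {4}; ~q & p there: 4:F. ✗
4: successors {4, 5}; ~q & p there: 4:F, 5:F. ✗
5: successors {7}; ~q & p there: 7:F. ✗
7: successors {1}; ~q & p there: 1:F. ✗
— 0 worlds.

1 and 0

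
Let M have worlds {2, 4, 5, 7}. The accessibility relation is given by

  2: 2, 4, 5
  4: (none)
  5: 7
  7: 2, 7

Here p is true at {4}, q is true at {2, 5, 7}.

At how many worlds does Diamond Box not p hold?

3

2: successors {2, 4, 5}; Box not p there: 2:F, 4:T, 5:T. ✓
4: no successors, so Diamond Box not p fails. ✗
5: successors {7}; Box not p there: 7:T. ✓
7: successors {2, 7}; Box not p there: 2:F, 7:T. ✓
Satisfying worlds: {2, 5, 7}.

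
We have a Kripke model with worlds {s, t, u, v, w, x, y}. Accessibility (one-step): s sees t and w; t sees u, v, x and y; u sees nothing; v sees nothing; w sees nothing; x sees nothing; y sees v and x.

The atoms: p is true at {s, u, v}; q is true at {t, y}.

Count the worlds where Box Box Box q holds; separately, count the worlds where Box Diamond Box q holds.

For Box Box Box q:
s: successors {t, w}; Box Box q there: t:F, w:T. ✗
t: successors {u, v, x, y}; Box Box q there: u:T, v:T, x:T, y:T. ✓
u: no successors, so Box Box Box q holds vacuously. ✓
v: no successors, so Box Box Box q holds vacuously. ✓
w: no successors, so Box Box Box q holds vacuously. ✓
x: no successors, so Box Box Box q holds vacuously. ✓
y: successors {v, x}; Box Box q there: v:T, x:T. ✓
— 6 worlds.
For Box Diamond Box q:
s: successors {t, w}; Diamond Box q there: t:T, w:F. ✗
t: successors {u, v, x, y}; Diamond Box q there: u:F, v:F, x:F, y:T. ✗
u: no successors, so Box Diamond Box q holds vacuously. ✓
v: no successors, so Box Diamond Box q holds vacuously. ✓
w: no successors, so Box Diamond Box q holds vacuously. ✓
x: no successors, so Box Diamond Box q holds vacuously. ✓
y: successors {v, x}; Diamond Box q there: v:F, x:F. ✗
— 4 worlds.

6 and 4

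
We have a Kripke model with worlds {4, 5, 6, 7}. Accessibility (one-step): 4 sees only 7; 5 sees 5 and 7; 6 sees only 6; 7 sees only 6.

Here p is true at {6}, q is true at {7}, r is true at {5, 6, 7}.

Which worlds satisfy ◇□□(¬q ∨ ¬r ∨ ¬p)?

{4, 5, 6, 7}

4: successors {7}; □□(¬q ∨ ¬r ∨ ¬p) there: 7:T. ✓
5: successors {5, 7}; □□(¬q ∨ ¬r ∨ ¬p) there: 5:T, 7:T. ✓
6: successors {6}; □□(¬q ∨ ¬r ∨ ¬p) there: 6:T. ✓
7: successors {6}; □□(¬q ∨ ¬r ∨ ¬p) there: 6:T. ✓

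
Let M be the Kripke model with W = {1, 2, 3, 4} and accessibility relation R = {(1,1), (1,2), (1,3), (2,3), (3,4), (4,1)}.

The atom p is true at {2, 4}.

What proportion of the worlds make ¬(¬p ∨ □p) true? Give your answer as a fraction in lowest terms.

1/2

1: ¬p ∨ □p is T. ✗
2: ¬p ∨ □p is F. ✓
3: ¬p ∨ □p is T. ✗
4: ¬p ∨ □p is F. ✓
That's 2 of 4 worlds, so 2/4 = 1/2.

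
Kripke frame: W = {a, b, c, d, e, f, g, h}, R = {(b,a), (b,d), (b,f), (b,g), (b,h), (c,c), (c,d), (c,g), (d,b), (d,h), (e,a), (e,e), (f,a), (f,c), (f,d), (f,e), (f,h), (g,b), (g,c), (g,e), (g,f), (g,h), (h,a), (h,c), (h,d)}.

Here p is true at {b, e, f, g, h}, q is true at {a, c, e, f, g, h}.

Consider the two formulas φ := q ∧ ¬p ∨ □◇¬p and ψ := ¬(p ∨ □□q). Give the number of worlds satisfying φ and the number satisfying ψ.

4 and 2

For q ∧ ¬p ∨ □◇¬p:
a: q ∧ ¬p is T, □◇¬p is T. ✓
b: q ∧ ¬p is F, □◇¬p is F. ✗
c: q ∧ ¬p is T, □◇¬p is F. ✓
d: q ∧ ¬p is F, □◇¬p is T. ✓
e: q ∧ ¬p is F, □◇¬p is F. ✗
f: q ∧ ¬p is F, □◇¬p is F. ✗
g: q ∧ ¬p is F, □◇¬p is T. ✓
h: q ∧ ¬p is F, □◇¬p is F. ✗
— 4 worlds.
For ¬(p ∨ □□q):
a: p ∨ □□q is T. ✗
b: p ∨ □□q is T. ✗
c: p ∨ □□q is F. ✓
d: p ∨ □□q is F. ✓
e: p ∨ □□q is T. ✗
f: p ∨ □□q is T. ✗
g: p ∨ □□q is T. ✗
h: p ∨ □□q is T. ✗
— 2 worlds.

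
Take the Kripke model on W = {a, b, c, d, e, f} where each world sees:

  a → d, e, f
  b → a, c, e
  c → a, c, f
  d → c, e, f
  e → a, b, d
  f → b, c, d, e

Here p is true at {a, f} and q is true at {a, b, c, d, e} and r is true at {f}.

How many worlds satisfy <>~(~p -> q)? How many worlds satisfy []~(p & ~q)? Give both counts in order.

0 and 3

For <>~(~p -> q):
a: successors {d, e, f}; ~(~p -> q) there: d:F, e:F, f:F. ✗
b: successors {a, c, e}; ~(~p -> q) there: a:F, c:F, e:F. ✗
c: successors {a, c, f}; ~(~p -> q) there: a:F, c:F, f:F. ✗
d: successors {c, e, f}; ~(~p -> q) there: c:F, e:F, f:F. ✗
e: successors {a, b, d}; ~(~p -> q) there: a:F, b:F, d:F. ✗
f: successors {b, c, d, e}; ~(~p -> q) there: b:F, c:F, d:F, e:F. ✗
— 0 worlds.
For []~(p & ~q):
a: successors {d, e, f}; ~(p & ~q) there: d:T, e:T, f:F. ✗
b: successors {a, c, e}; ~(p & ~q) there: a:T, c:T, e:T. ✓
c: successors {a, c, f}; ~(p & ~q) there: a:T, c:T, f:F. ✗
d: successors {c, e, f}; ~(p & ~q) there: c:T, e:T, f:F. ✗
e: successors {a, b, d}; ~(p & ~q) there: a:T, b:T, d:T. ✓
f: successors {b, c, d, e}; ~(p & ~q) there: b:T, c:T, d:T, e:T. ✓
— 3 worlds.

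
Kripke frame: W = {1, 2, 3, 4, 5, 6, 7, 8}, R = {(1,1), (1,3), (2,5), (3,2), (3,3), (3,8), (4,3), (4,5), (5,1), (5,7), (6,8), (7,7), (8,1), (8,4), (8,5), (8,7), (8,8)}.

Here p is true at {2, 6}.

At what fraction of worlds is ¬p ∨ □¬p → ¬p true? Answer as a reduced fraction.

3/4

1: ¬p ∨ □¬p is T, ¬p is T. ✓
2: ¬p ∨ □¬p is T, ¬p is F. ✗
3: ¬p ∨ □¬p is T, ¬p is T. ✓
4: ¬p ∨ □¬p is T, ¬p is T. ✓
5: ¬p ∨ □¬p is T, ¬p is T. ✓
6: ¬p ∨ □¬p is T, ¬p is F. ✗
7: ¬p ∨ □¬p is T, ¬p is T. ✓
8: ¬p ∨ □¬p is T, ¬p is T. ✓
That's 6 of 8 worlds, so 6/8 = 3/4.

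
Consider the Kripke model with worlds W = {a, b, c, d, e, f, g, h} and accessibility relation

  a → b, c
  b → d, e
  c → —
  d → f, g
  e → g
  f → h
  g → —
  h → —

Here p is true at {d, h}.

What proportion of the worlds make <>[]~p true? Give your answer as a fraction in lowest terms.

a: successors {b, c}; []~p there: b:F, c:T. ✓
b: successors {d, e}; []~p there: d:T, e:T. ✓
c: no successors, so <>[]~p fails. ✗
d: successors {f, g}; []~p there: f:F, g:T. ✓
e: successors {g}; []~p there: g:T. ✓
f: successors {h}; []~p there: h:T. ✓
g: no successors, so <>[]~p fails. ✗
h: no successors, so <>[]~p fails. ✗
That's 5 of 8 worlds, so 5/8.

5/8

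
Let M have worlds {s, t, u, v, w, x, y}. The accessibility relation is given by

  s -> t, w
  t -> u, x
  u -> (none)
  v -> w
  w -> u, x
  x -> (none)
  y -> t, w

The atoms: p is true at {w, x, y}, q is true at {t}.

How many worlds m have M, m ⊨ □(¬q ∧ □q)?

4

s: successors {t, w}; ¬q ∧ □q there: t:F, w:F. ✗
t: successors {u, x}; ¬q ∧ □q there: u:T, x:T. ✓
u: no successors, so □(¬q ∧ □q) holds vacuously. ✓
v: successors {w}; ¬q ∧ □q there: w:F. ✗
w: successors {u, x}; ¬q ∧ □q there: u:T, x:T. ✓
x: no successors, so □(¬q ∧ □q) holds vacuously. ✓
y: successors {t, w}; ¬q ∧ □q there: t:F, w:F. ✗
Satisfying worlds: {t, u, w, x}.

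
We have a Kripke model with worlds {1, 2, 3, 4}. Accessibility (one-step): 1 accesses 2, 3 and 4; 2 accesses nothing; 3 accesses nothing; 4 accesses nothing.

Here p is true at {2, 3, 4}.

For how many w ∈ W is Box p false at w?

0

1: successors {2, 3, 4}; p there: 2:T, 3:T, 4:T. ✓
2: no successors, so Box p holds vacuously. ✓
3: no successors, so Box p holds vacuously. ✓
4: no successors, so Box p holds vacuously. ✓
Satisfying worlds: {1, 2, 3, 4}.
So Box p fails at the other 0 worlds.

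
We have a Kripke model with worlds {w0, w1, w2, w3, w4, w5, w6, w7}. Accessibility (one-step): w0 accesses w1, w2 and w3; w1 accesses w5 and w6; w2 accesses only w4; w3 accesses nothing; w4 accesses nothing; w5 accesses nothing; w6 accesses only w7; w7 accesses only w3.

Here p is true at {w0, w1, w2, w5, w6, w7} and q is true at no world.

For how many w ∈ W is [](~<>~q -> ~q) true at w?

8

w0: successors {w1, w2, w3}; ~<>~q -> ~q there: w1:T, w2:T, w3:T. ✓
w1: successors {w5, w6}; ~<>~q -> ~q there: w5:T, w6:T. ✓
w2: successors {w4}; ~<>~q -> ~q there: w4:T. ✓
w3: no successors, so [](~<>~q -> ~q) holds vacuously. ✓
w4: no successors, so [](~<>~q -> ~q) holds vacuously. ✓
w5: no successors, so [](~<>~q -> ~q) holds vacuously. ✓
w6: successors {w7}; ~<>~q -> ~q there: w7:T. ✓
w7: successors {w3}; ~<>~q -> ~q there: w3:T. ✓
Satisfying worlds: {w0, w1, w2, w3, w4, w5, w6, w7}.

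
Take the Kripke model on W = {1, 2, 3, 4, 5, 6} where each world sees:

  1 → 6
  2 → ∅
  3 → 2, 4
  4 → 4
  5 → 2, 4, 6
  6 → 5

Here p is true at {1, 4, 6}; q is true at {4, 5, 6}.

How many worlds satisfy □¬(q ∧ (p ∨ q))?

1

1: successors {6}; ¬(q ∧ (p ∨ q)) there: 6:F. ✗
2: no successors, so □¬(q ∧ (p ∨ q)) holds vacuously. ✓
3: successors {2, 4}; ¬(q ∧ (p ∨ q)) there: 2:T, 4:F. ✗
4: successors {4}; ¬(q ∧ (p ∨ q)) there: 4:F. ✗
5: successors {2, 4, 6}; ¬(q ∧ (p ∨ q)) there: 2:T, 4:F, 6:F. ✗
6: successors {5}; ¬(q ∧ (p ∨ q)) there: 5:F. ✗
Satisfying worlds: {2}.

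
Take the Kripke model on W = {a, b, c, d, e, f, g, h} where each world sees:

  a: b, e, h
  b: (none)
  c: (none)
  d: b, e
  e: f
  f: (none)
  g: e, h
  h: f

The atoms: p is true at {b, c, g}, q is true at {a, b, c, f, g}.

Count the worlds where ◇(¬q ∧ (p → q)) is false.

5

a: successors {b, e, h}; ¬q ∧ (p → q) there: b:F, e:T, h:T. ✓
b: no successors, so ◇(¬q ∧ (p → q)) fails. ✗
c: no successors, so ◇(¬q ∧ (p → q)) fails. ✗
d: successors {b, e}; ¬q ∧ (p → q) there: b:F, e:T. ✓
e: successors {f}; ¬q ∧ (p → q) there: f:F. ✗
f: no successors, so ◇(¬q ∧ (p → q)) fails. ✗
g: successors {e, h}; ¬q ∧ (p → q) there: e:T, h:T. ✓
h: successors {f}; ¬q ∧ (p → q) there: f:F. ✗
Satisfying worlds: {a, d, g}.
So ◇(¬q ∧ (p → q)) fails at the other 5 worlds.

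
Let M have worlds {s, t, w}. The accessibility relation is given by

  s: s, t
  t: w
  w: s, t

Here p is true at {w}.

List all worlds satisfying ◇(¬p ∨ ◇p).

{s, w}

s: successors {s, t}; ¬p ∨ ◇p there: s:T, t:T. ✓
t: successors {w}; ¬p ∨ ◇p there: w:F. ✗
w: successors {s, t}; ¬p ∨ ◇p there: s:T, t:T. ✓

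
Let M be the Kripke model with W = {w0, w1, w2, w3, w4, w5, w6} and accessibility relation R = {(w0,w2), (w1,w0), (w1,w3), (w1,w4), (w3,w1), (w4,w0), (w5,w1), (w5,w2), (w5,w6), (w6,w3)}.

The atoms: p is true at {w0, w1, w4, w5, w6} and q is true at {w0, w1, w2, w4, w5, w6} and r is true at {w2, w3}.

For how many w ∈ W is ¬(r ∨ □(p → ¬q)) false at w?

w0: r ∨ □(p → ¬q) is T. ✗
w1: r ∨ □(p → ¬q) is F. ✓
w2: r ∨ □(p → ¬q) is T. ✗
w3: r ∨ □(p → ¬q) is T. ✗
w4: r ∨ □(p → ¬q) is F. ✓
w5: r ∨ □(p → ¬q) is F. ✓
w6: r ∨ □(p → ¬q) is T. ✗
Satisfying worlds: {w1, w4, w5}.
So ¬(r ∨ □(p → ¬q)) fails at the other 4 worlds.

4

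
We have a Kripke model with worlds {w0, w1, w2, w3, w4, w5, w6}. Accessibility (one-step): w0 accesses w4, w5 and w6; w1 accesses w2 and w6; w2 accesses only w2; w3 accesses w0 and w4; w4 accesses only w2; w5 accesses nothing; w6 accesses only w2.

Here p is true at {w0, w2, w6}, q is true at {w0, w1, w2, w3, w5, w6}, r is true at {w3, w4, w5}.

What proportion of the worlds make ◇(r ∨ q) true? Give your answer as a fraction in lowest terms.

6/7

w0: successors {w4, w5, w6}; r ∨ q there: w4:T, w5:T, w6:T. ✓
w1: successors {w2, w6}; r ∨ q there: w2:T, w6:T. ✓
w2: successors {w2}; r ∨ q there: w2:T. ✓
w3: successors {w0, w4}; r ∨ q there: w0:T, w4:T. ✓
w4: successors {w2}; r ∨ q there: w2:T. ✓
w5: no successors, so ◇(r ∨ q) fails. ✗
w6: successors {w2}; r ∨ q there: w2:T. ✓
That's 6 of 7 worlds, so 6/7.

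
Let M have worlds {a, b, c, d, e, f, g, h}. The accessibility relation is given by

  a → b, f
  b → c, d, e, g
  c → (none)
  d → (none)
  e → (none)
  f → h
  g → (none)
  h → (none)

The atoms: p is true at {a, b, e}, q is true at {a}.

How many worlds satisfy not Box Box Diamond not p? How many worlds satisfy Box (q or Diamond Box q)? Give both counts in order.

For not Box Box Diamond not p:
a: Box Box Diamond not p is F. ✓
b: Box Box Diamond not p is T. ✗
c: Box Box Diamond not p is T. ✗
d: Box Box Diamond not p is T. ✗
e: Box Box Diamond not p is T. ✗
f: Box Box Diamond not p is T. ✗
g: Box Box Diamond not p is T. ✗
h: Box Box Diamond not p is T. ✗
— 1 world.
For Box (q or Diamond Box q):
a: successors {b, f}; q or Diamond Box q there: b:T, f:T. ✓
b: successors {c, d, e, g}; q or Diamond Box q there: c:F, d:F, e:F, g:F. ✗
c: no successors, so Box (q or Diamond Box q) holds vacuously. ✓
d: no successors, so Box (q or Diamond Box q) holds vacuously. ✓
e: no successors, so Box (q or Diamond Box q) holds vacuously. ✓
f: successors {h}; q or Diamond Box q there: h:F. ✗
g: no successors, so Box (q or Diamond Box q) holds vacuously. ✓
h: no successors, so Box (q or Diamond Box q) holds vacuously. ✓
— 6 worlds.

1 and 6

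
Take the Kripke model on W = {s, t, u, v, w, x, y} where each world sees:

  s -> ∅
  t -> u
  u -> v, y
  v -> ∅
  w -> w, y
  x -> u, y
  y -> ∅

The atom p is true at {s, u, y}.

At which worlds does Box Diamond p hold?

s: no successors, so Box Diamond p holds vacuously. ✓
t: successors {u}; Diamond p there: u:T. ✓
u: successors {v, y}; Diamond p there: v:F, y:F. ✗
v: no successors, so Box Diamond p holds vacuously. ✓
w: successors {w, y}; Diamond p there: w:T, y:F. ✗
x: successors {u, y}; Diamond p there: u:T, y:F. ✗
y: no successors, so Box Diamond p holds vacuously. ✓

{s, t, v, y}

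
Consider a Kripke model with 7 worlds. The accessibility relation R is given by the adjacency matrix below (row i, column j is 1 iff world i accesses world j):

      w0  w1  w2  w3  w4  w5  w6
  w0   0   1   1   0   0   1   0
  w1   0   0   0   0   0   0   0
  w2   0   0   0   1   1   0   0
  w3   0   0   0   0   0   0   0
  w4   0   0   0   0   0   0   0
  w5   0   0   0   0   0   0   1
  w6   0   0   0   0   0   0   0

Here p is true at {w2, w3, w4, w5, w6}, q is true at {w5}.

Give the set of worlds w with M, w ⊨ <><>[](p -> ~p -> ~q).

{w0}

w0: successors {w1, w2, w5}; <>[](p -> ~p -> ~q) there: w1:F, w2:T, w5:T. ✓
w1: no successors, so <><>[](p -> ~p -> ~q) fails. ✗
w2: successors {w3, w4}; <>[](p -> ~p -> ~q) there: w3:F, w4:F. ✗
w3: no successors, so <><>[](p -> ~p -> ~q) fails. ✗
w4: no successors, so <><>[](p -> ~p -> ~q) fails. ✗
w5: successors {w6}; <>[](p -> ~p -> ~q) there: w6:F. ✗
w6: no successors, so <><>[](p -> ~p -> ~q) fails. ✗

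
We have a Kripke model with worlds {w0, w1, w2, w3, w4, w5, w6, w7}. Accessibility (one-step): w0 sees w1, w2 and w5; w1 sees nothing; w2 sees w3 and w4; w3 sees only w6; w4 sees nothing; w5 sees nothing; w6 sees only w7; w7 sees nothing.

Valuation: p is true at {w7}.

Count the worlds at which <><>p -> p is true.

7

w0: <><>p is F, p is F. ✓
w1: <><>p is F, p is F. ✓
w2: <><>p is F, p is F. ✓
w3: <><>p is T, p is F. ✗
w4: <><>p is F, p is F. ✓
w5: <><>p is F, p is F. ✓
w6: <><>p is F, p is F. ✓
w7: <><>p is F, p is T. ✓
Satisfying worlds: {w0, w1, w2, w4, w5, w6, w7}.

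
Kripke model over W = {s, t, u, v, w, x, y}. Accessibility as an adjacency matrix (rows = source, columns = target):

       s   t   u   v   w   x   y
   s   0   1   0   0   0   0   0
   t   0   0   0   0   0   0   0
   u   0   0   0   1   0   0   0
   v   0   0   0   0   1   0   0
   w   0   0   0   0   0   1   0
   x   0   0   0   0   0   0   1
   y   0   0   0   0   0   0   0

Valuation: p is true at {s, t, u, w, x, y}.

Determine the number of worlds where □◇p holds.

s: successors {t}; ◇p there: t:F. ✗
t: no successors, so □◇p holds vacuously. ✓
u: successors {v}; ◇p there: v:T. ✓
v: successors {w}; ◇p there: w:T. ✓
w: successors {x}; ◇p there: x:T. ✓
x: successors {y}; ◇p there: y:F. ✗
y: no successors, so □◇p holds vacuously. ✓
Satisfying worlds: {t, u, v, w, y}.

5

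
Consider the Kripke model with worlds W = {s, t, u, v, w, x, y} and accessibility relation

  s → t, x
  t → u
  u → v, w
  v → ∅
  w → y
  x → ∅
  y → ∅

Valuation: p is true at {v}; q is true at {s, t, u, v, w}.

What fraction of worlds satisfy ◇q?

s: successors {t, x}; q there: t:T, x:F. ✓
t: successors {u}; q there: u:T. ✓
u: successors {v, w}; q there: v:T, w:T. ✓
v: no successors, so ◇q fails. ✗
w: successors {y}; q there: y:F. ✗
x: no successors, so ◇q fails. ✗
y: no successors, so ◇q fails. ✗
That's 3 of 7 worlds, so 3/7.

3/7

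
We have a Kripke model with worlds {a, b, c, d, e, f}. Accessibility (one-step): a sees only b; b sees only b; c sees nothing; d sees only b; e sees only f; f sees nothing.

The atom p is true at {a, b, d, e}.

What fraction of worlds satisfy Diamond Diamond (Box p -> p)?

a: successors {b}; Diamond (Box p -> p) there: b:T. ✓
b: successors {b}; Diamond (Box p -> p) there: b:T. ✓
c: no successors, so Diamond Diamond (Box p -> p) fails. ✗
d: successors {b}; Diamond (Box p -> p) there: b:T. ✓
e: successors {f}; Diamond (Box p -> p) there: f:F. ✗
f: no successors, so Diamond Diamond (Box p -> p) fails. ✗
That's 3 of 6 worlds, so 3/6 = 1/2.

1/2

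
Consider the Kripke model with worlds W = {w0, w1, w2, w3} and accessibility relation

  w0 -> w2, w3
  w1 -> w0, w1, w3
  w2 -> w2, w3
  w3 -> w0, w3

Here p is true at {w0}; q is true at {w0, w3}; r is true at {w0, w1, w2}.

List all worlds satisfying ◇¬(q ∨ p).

{w0, w1, w2}

w0: successors {w2, w3}; ¬(q ∨ p) there: w2:T, w3:F. ✓
w1: successors {w0, w1, w3}; ¬(q ∨ p) there: w0:F, w1:T, w3:F. ✓
w2: successors {w2, w3}; ¬(q ∨ p) there: w2:T, w3:F. ✓
w3: successors {w0, w3}; ¬(q ∨ p) there: w0:F, w3:F. ✗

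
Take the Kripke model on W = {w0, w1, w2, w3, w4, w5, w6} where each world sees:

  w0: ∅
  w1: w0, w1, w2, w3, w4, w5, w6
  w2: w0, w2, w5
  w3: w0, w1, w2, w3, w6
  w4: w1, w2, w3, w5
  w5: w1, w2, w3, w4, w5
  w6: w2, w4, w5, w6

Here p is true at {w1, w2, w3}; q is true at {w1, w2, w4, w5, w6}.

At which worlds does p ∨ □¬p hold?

{w0, w1, w2, w3}

w0: p is F, □¬p is T. ✓
w1: p is T, □¬p is F. ✓
w2: p is T, □¬p is F. ✓
w3: p is T, □¬p is F. ✓
w4: p is F, □¬p is F. ✗
w5: p is F, □¬p is F. ✗
w6: p is F, □¬p is F. ✗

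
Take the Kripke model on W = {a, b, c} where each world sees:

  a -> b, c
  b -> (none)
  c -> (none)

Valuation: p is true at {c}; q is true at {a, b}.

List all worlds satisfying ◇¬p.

a: successors {b, c}; ¬p there: b:T, c:F. ✓
b: no successors, so ◇¬p fails. ✗
c: no successors, so ◇¬p fails. ✗

{a}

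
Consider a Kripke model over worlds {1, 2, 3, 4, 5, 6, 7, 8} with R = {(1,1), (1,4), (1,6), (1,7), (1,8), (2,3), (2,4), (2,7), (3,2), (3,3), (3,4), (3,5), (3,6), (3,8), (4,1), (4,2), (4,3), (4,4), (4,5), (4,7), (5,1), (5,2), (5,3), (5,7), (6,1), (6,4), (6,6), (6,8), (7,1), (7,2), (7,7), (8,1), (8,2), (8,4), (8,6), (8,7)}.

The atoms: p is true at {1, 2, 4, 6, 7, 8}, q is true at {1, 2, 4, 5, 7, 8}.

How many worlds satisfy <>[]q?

1: successors {1, 4, 6, 7, 8}; []q there: 1:F, 4:F, 6:F, 7:T, 8:F. ✓
2: successors {3, 4, 7}; []q there: 3:F, 4:F, 7:T. ✓
3: successors {2, 3, 4, 5, 6, 8}; []q there: 2:F, 3:F, 4:F, 5:F, 6:F, 8:F. ✗
4: successors {1, 2, 3, 4, 5, 7}; []q there: 1:F, 2:F, 3:F, 4:F, 5:F, 7:T. ✓
5: successors {1, 2, 3, 7}; []q there: 1:F, 2:F, 3:F, 7:T. ✓
6: successors {1, 4, 6, 8}; []q there: 1:F, 4:F, 6:F, 8:F. ✗
7: successors {1, 2, 7}; []q there: 1:F, 2:F, 7:T. ✓
8: successors {1, 2, 4, 6, 7}; []q there: 1:F, 2:F, 4:F, 6:F, 7:T. ✓
Satisfying worlds: {1, 2, 4, 5, 7, 8}.

6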